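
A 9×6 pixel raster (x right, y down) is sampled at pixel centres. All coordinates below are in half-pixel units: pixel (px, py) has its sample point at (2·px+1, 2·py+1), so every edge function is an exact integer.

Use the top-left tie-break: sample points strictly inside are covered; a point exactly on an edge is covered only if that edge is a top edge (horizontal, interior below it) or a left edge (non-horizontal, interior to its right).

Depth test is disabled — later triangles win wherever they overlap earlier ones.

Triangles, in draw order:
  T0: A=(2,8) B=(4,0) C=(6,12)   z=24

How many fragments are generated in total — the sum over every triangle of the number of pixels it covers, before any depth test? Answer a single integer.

T0:
  2·area = 40
  edge (2, 8)→(4, 0): d=(2,-8) top-left  bias=+0
  edge (4, 0)→(6, 12): d=(2,12) right/bottom  bias=-1
  edge (6, 12)→(2, 8): d=(-4,-4) top-left  bias=+0
    (1,2)@(3, 5): e=[2,22,16] → #
    (2,2)@(5, 5): e=[18,-2,24] → ·
    (0,3)@(1, 7): e=[-10,50,0] → ·  [on edge]
    (1,3)@(3, 7): e=[6,26,8] → #
    (2,3)@(5, 7): e=[22,2,16] → #
    (3,3)@(7, 7): e=[38,-22,24] → ·
    (1,4)@(3, 9): e=[10,30,0] → #  [on edge]
    (3,4)@(7, 9): e=[42,-18,16] → ·
    (1,5)@(3, 11): e=[14,34,-8] → ·
    (2,5)@(5, 11): e=[30,10,0] → #  [on edge]
    (3,5)@(7, 11): e=[46,-14,8] → ·
  covered (6 px):
    · · · · · · · · ·
    · · · · · · · · ·
    · # · · · · · · ·
    · # # · · · · · ·
    · # # · · · · · ·
    · · # · · · · · ·

Result: 6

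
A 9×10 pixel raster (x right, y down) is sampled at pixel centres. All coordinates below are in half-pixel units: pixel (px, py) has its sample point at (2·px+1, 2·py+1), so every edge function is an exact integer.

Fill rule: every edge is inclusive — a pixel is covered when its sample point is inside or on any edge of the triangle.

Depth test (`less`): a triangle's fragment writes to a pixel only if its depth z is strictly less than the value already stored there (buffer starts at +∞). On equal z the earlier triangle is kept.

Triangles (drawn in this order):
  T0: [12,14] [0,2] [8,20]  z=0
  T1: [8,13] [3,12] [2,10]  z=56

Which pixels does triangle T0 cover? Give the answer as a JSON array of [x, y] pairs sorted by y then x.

T0:
  2·area = 120  (B↔C swapped to make it positive)
  edge (12, 14)→(8, 20): d=(-4,6) inclusive
  edge (8, 20)→(0, 2): d=(-8,-18) inclusive
  edge (0, 2)→(12, 14): d=(12,12) inclusive
    (0,1)@(1, 3): e=[110,10,0] → █  [on edge]
    (1,1)@(3, 3): e=[98,46,-24] → ·
    (0,2)@(1, 5): e=[102,-6,24] → ·
    (1,2)@(3, 5): e=[90,30,0] → █  [on edge]
    (2,2)@(5, 5): e=[78,66,-24] → ·
    (1,3)@(3, 7): e=[82,14,24] → █
    (2,3)@(5, 7): e=[70,50,0] → █  [on edge]
    (3,3)@(7, 7): e=[58,86,-24] → ·
    (1,4)@(3, 9): e=[74,-2,48] → ·
    (2,4)@(5, 9): e=[62,34,24] → █
    (3,4)@(7, 9): e=[50,70,0] → █  [on edge]
    (4,4)@(9, 9): e=[38,106,-24] → ·
    (4,5)@(9, 11): e=[30,90,0] → █  [on edge]
    (5,6)@(11, 13): e=[10,110,0] → █  [on edge]
    (6,7)@(13, 15): e=[-10,130,0] → ·  [on edge]
    (7,8)@(15, 17): e=[-30,150,0] → ·  [on edge]
    (8,9)@(17, 19): e=[-50,170,0] → ·  [on edge]
  covered (18 px):
    · · · · · · · · ·
    █ · · · · · · · ·
    · █ · · · · · · ·
    · █ █ · · · · · ·
    · · █ █ · · · · ·
    · · █ █ █ · · · ·
    · · █ █ █ █ · · ·
    · · · █ █ █ · · ·
    · · · █ █ · · · ·
    · · · · · · · · ·
T1:
  2·area = 9
  edge (8, 13)→(3, 12): d=(-5,-1) inclusive
  edge (3, 12)→(2, 10): d=(-1,-2) inclusive
  edge (2, 10)→(8, 13): d=(6,3) inclusive
    (1,5)@(3, 11): e=[5,1,3] → █
    (2,5)@(5, 11): e=[7,5,-3] → ·
    (1,6)@(3, 13): e=[-5,-1,15] → ·
  covered (1 px):
    · · · · · · · · ·
    · · · · · · · · ·
    · · · · · · · · ·
    · · · · · · · · ·
    · · · · · · · · ·
    · █ · · · · · · ·
    · · · · · · · · ·
    · · · · · · · · ·
    · · · · · · · · ·
    · · · · · · · · ·

Result: [[0,1],[1,2],[1,3],[2,3],[2,4],[3,4],[2,5],[3,5],[4,5],[2,6],[3,6],[4,6],[5,6],[3,7],[4,7],[5,7],[3,8],[4,8]]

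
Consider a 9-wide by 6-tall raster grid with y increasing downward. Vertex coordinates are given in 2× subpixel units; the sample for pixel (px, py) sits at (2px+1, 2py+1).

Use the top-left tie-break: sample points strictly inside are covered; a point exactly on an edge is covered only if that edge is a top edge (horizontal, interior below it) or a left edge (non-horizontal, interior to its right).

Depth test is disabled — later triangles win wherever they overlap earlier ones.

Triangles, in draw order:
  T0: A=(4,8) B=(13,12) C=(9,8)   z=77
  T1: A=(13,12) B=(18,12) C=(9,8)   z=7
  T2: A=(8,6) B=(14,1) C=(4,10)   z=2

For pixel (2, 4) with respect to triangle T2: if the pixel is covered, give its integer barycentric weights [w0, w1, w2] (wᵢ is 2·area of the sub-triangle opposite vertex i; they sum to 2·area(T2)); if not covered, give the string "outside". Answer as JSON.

T0:
  2·area = 20  (B↔C swapped to make it positive)
  edge (4, 8)→(9, 8): d=(5,0) top-left  bias=+0
  edge (9, 8)→(13, 12): d=(4,4) right/bottom  bias=-1
  edge (13, 12)→(4, 8): d=(-9,-4) top-left  bias=+0
    (3,4)@(7, 9): e=[5,12,3] → X
    (4,4)@(9, 9): e=[5,4,11] → X
    (5,4)@(11, 9): e=[5,-4,19] → .
    (3,5)@(7, 11): e=[15,20,-15] → .
    (4,5)@(9, 11): e=[15,12,-7] → .
    (5,5)@(11, 11): e=[15,4,1] → X
    (6,5)@(13, 11): e=[15,-4,9] → .
  covered (3 px):
    . . . . . . . . .
    . . . . . . . . .
    . . . . . . . . .
    . . . . . . . . .
    . . . X X . . . .
    . . . . . X . . .
T1:
  2·area = 20  (B↔C swapped to make it positive)
  edge (13, 12)→(9, 8): d=(-4,-4) top-left  bias=+0
  edge (9, 8)→(18, 12): d=(9,4) right/bottom  bias=-1
  edge (18, 12)→(13, 12): d=(-5,0) right/bottom  bias=-1
    (5,4)@(11, 9): e=[4,1,15] → X
    (6,4)@(13, 9): e=[12,-7,15] → .
    (5,5)@(11, 11): e=[-4,19,5] → .
    (6,5)@(13, 11): e=[4,11,5] → X
    (7,5)@(15, 11): e=[12,3,5] → X
    (8,5)@(17, 11): e=[20,-5,5] → .
  covered (3 px):
    . . . . . . . . .
    . . . . . . . . .
    . . . . . . . . .
    . . . . . . . . .
    . . . . . X . . .
    . . . . . . X X .
T2:
  2·area = 4
  edge (8, 6)→(14, 1): d=(6,-5) top-left  bias=+0
  edge (14, 1)→(4, 10): d=(-10,9) right/bottom  bias=-1
  edge (4, 10)→(8, 6): d=(4,-4) top-left  bias=+0
    (6,0)@(13, 1): e=[-5,9,0] → .  [on edge]
    (5,1)@(11, 3): e=[-3,7,0] → .  [on edge]
    (4,2)@(9, 5): e=[-1,5,0] → .  [on edge]
    (3,3)@(7, 7): e=[1,3,0] → X  [on edge]
    (4,3)@(9, 7): e=[11,-15,8] → .
    (2,4)@(5, 9): e=[3,1,0] → X  [on edge]
    (3,4)@(7, 9): e=[13,-17,8] → .
    (1,5)@(3, 11): e=[5,-1,0] → .  [on edge]
    (2,5)@(5, 11): e=[15,-19,8] → .
  covered (2 px):
    . . . . . . . . .
    . . . . . . . . .
    . . . . . . . . .
    . . . X . . . . .
    . . X . . . . . .
    . . . . . . . . .

Answer: [1,0,3]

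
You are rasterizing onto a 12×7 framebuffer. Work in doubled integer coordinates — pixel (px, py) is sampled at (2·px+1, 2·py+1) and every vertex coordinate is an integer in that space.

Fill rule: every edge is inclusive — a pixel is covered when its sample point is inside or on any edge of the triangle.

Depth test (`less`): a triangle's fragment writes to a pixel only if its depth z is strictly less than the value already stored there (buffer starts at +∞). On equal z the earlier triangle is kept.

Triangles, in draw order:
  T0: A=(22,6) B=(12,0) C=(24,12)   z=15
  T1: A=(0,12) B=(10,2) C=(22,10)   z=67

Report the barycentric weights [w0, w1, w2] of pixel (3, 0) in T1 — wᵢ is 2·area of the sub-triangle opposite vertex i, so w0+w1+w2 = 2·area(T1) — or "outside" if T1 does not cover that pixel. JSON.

T0:
  2·area = 48  (B↔C swapped to make it positive)
  edge (22, 6)→(24, 12): d=(2,6) inclusive
  edge (24, 12)→(12, 0): d=(-12,-12) inclusive
  edge (12, 0)→(22, 6): d=(10,6) inclusive
    (6,0)@(13, 1): e=[44,0,4] → X  [on edge]
    (7,0)@(15, 1): e=[32,24,-8] → .
    (6,1)@(13, 3): e=[48,-24,24] → .
    (7,1)@(15, 3): e=[36,0,12] → X  [on edge]
    (8,1)@(17, 3): e=[24,24,0] → X  [on edge]
    (9,1)@(19, 3): e=[12,48,-12] → .
    (10,1)@(21, 3): e=[0,72,-24] → .  [on edge]
    (7,2)@(15, 5): e=[40,-24,32] → .
    (8,2)@(17, 5): e=[28,0,20] → X  [on edge]
    (9,2)@(19, 5): e=[16,24,8] → X
    (10,2)@(21, 5): e=[4,48,-4] → .
    (8,3)@(17, 7): e=[32,-24,40] → .
    (9,3)@(19, 7): e=[20,0,28] → X  [on edge]
    (10,4)@(21, 9): e=[12,0,36] → X  [on edge]
    (11,4)@(23, 9): e=[0,24,24] → X  [on edge]
    (11,5)@(23, 11): e=[4,0,44] → X  [on edge]
  covered (10 px):
    . . . . . . X . . . . .
    . . . . . . . X X . . .
    . . . . . . . . X X . .
    . . . . . . . . . X X .
    . . . . . . . . . . X X
    . . . . . . . . . . . X
    . . . . . . . . . . . .
T1:
  2·area = 200
  edge (0, 12)→(10, 2): d=(10,-10) inclusive
  edge (10, 2)→(22, 10): d=(12,8) inclusive
  edge (22, 10)→(0, 12): d=(-22,2) inclusive
    (5,0)@(11, 1): e=[0,-20,220] → .  [on edge]
    (4,1)@(9, 3): e=[0,20,180] → X  [on edge]
    (5,1)@(11, 3): e=[20,4,176] → X
    (6,1)@(13, 3): e=[40,-12,172] → .
    (3,2)@(7, 5): e=[0,60,140] → X  [on edge]
    (6,2)@(13, 5): e=[60,12,128] → X
    (7,2)@(15, 5): e=[80,-4,124] → .
    (2,3)@(5, 7): e=[0,100,100] → X  [on edge]
    (7,3)@(15, 7): e=[100,20,80] → X
    (8,3)@(17, 7): e=[120,4,76] → X
    (9,3)@(19, 7): e=[140,-12,72] → .
    (1,4)@(3, 9): e=[0,140,60] → X  [on edge]
    (0,5)@(1, 11): e=[0,180,20] → X  [on edge]
    (5,5)@(11, 11): e=[100,100,0] → X  [on edge]
  covered (28 px):
    . . . . . . . . . . . .
    . . . . X X . . . . . .
    . . . X X X X . . . . .
    . . X X X X X X X . . .
    . X X X X X X X X X . .
    X X X X X X . . . . . .
    . . . . . . . . . . . .

Result: "outside"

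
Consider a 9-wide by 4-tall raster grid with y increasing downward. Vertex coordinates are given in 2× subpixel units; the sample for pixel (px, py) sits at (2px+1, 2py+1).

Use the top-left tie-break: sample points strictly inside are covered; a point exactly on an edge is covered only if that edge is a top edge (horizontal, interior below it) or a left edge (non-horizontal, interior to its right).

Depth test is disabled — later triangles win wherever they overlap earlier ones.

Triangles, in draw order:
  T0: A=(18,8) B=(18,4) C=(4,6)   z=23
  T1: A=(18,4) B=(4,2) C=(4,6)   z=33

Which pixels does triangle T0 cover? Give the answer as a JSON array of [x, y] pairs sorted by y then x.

T0:
  2·area = 56  (B↔C swapped to make it positive)
  edge (18, 8)→(4, 6): d=(-14,-2) top-left  bias=+0
  edge (4, 6)→(18, 4): d=(14,-2) top-left  bias=+0
  edge (18, 4)→(18, 8): d=(0,4) right/bottom  bias=-1
    (5,2)@(11, 5): e=[28,0,28] → X  [on edge]
    (6,2)@(13, 5): e=[32,4,20] → X
    (7,2)@(15, 5): e=[36,8,12] → X
    (8,2)@(17, 5): e=[40,12,4] → X
    (5,3)@(11, 7): e=[0,28,28] → X  [on edge]
  covered (8 px):
    . . . . . . . . .
    . . . . . . . . .
    . . . . . X X X X
    . . . . . X X X X
T1:
  2·area = 56  (B↔C swapped to make it positive)
  edge (18, 4)→(4, 6): d=(-14,2) right/bottom  bias=-1
  edge (4, 6)→(4, 2): d=(0,-4) top-left  bias=+0
  edge (4, 2)→(18, 4): d=(14,2) right/bottom  bias=-1
    (2,1)@(5, 3): e=[40,4,12] → X
    (3,1)@(7, 3): e=[36,12,8] → X
    (4,1)@(9, 3): e=[32,20,4] → X
    (5,1)@(11, 3): e=[28,28,0] → .  [on edge]
    (2,2)@(5, 5): e=[12,4,40] → X
    (5,2)@(11, 5): e=[0,28,28] → .  [on edge]
    (2,3)@(5, 7): e=[-16,4,68] → .
    (3,3)@(7, 7): e=[-20,12,64] → .
    (4,3)@(9, 7): e=[-24,20,60] → .
  covered (6 px):
    . . . . . . . . .
    . . X X X . . . .
    . . X X X . . . .
    . . . . . . . . .

Result: [[5,2],[6,2],[7,2],[8,2],[5,3],[6,3],[7,3],[8,3]]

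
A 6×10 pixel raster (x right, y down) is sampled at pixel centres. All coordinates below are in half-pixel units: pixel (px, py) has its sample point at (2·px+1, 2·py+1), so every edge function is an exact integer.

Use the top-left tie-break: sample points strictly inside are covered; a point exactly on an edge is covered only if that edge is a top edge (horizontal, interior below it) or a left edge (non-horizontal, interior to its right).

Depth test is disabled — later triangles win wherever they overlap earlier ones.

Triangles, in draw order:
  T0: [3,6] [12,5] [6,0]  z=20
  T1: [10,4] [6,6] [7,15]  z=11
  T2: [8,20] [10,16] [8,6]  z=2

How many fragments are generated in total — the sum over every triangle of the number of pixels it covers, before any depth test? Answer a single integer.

T0:
  2·area = 51  (B↔C swapped to make it positive)
  edge (3, 6)→(6, 0): d=(3,-6) top-left  bias=+0
  edge (6, 0)→(12, 5): d=(6,5) right/bottom  bias=-1
  edge (12, 5)→(3, 6): d=(-9,1) right/bottom  bias=-1
    (3,0)@(7, 1): e=[9,1,41] → #
    (4,0)@(9, 1): e=[21,-9,39] → ·
    (2,1)@(5, 3): e=[3,23,25] → #
    (4,1)@(9, 3): e=[27,3,21] → #
    (5,1)@(11, 3): e=[39,-7,19] → ·
    (2,2)@(5, 5): e=[9,35,7] → #
    (5,2)@(11, 5): e=[45,5,1] → #
    (2,3)@(5, 7): e=[15,47,-11] → ·
    (3,3)@(7, 7): e=[27,37,-13] → ·
    (4,3)@(9, 7): e=[39,27,-15] → ·
    (5,3)@(11, 7): e=[51,17,-17] → ·
  covered (8 px):
    · · · # · ·
    · · # # # ·
    · · # # # #
    · · · · · ·
    · · · · · ·
    · · · · · ·
    · · · · · ·
    · · · · · ·
    · · · · · ·
    · · · · · ·
T1:
  2·area = 38  (B↔C swapped to make it positive)
  edge (10, 4)→(7, 15): d=(-3,11) right/bottom  bias=-1
  edge (7, 15)→(6, 6): d=(-1,-9) top-left  bias=+0
  edge (6, 6)→(10, 4): d=(4,-2) top-left  bias=+0
    (4,2)@(9, 5): e=[8,28,2] → #
    (5,2)@(11, 5): e=[-14,46,6] → ·
    (3,3)@(7, 7): e=[24,8,6] → #
    (5,3)@(11, 7): e=[-20,44,14] → ·
    (3,4)@(7, 9): e=[18,6,14] → #
    (4,4)@(9, 9): e=[-4,24,18] → ·
    (3,5)@(7, 11): e=[12,4,22] → #
    (4,5)@(9, 11): e=[-10,22,26] → ·
    (3,6)@(7, 13): e=[6,2,30] → #
    (4,6)@(9, 13): e=[-16,20,34] → ·
    (3,7)@(7, 15): e=[0,0,38] → ·  [on edge]
  covered (6 px):
    · · · · · ·
    · · · · · ·
    · · · · # ·
    · · · # # ·
    · · · # · ·
    · · · # · ·
    · · · # · ·
    · · · · · ·
    · · · · · ·
    · · · · · ·
T2:
  2·area = 28  (B↔C swapped to make it positive)
  edge (8, 20)→(8, 6): d=(0,-14) top-left  bias=+0
  edge (8, 6)→(10, 16): d=(2,10) right/bottom  bias=-1
  edge (10, 16)→(8, 20): d=(-2,4) right/bottom  bias=-1
    (3,0)@(7, 1): e=[-14,0,42] → ·  [on edge]
    (4,5)@(9, 11): e=[14,0,14] → ·  [on edge]
    (4,6)@(9, 13): e=[14,4,10] → #
    (5,6)@(11, 13): e=[42,-16,2] → ·
    (4,7)@(9, 15): e=[14,8,6] → #
    (5,7)@(11, 15): e=[42,-12,-2] → ·
    (4,8)@(9, 17): e=[14,12,2] → #
    (5,8)@(11, 17): e=[42,-8,-6] → ·
    (4,9)@(9, 19): e=[14,16,-2] → ·
  covered (3 px):
    · · · · · ·
    · · · · · ·
    · · · · · ·
    · · · · · ·
    · · · · · ·
    · · · · · ·
    · · · · # ·
    · · · · # ·
    · · · · # ·
    · · · · · ·

Result: 17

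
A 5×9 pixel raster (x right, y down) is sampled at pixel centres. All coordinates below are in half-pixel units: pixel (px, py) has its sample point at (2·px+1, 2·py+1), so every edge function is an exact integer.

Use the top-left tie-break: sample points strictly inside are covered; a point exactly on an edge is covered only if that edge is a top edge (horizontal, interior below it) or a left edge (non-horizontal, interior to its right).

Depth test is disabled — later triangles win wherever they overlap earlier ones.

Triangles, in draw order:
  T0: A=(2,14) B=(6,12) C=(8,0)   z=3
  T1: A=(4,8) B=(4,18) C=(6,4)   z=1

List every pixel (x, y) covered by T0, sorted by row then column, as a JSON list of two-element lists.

T0:
  2·area = 44  (B↔C swapped to make it positive)
  edge (2, 14)→(8, 0): d=(6,-14) top-left  bias=+0
  edge (8, 0)→(6, 12): d=(-2,12) right/bottom  bias=-1
  edge (6, 12)→(2, 14): d=(-4,2) right/bottom  bias=-1
    (3,1)@(7, 3): e=[4,6,34] → X
    (4,1)@(9, 3): e=[32,-18,30] → .
    (3,2)@(7, 5): e=[16,2,26] → X
    (4,2)@(9, 5): e=[44,-22,22] → .
    (2,3)@(5, 7): e=[0,22,22] → X  [on edge]
    (3,3)@(7, 7): e=[28,-2,18] → .
    (2,4)@(5, 9): e=[12,18,14] → X
    (3,4)@(7, 9): e=[40,-6,10] → .
    (2,5)@(5, 11): e=[24,14,6] → X
    (3,5)@(7, 11): e=[52,-10,2] → .
    (1,6)@(3, 13): e=[8,34,2] → X
    (2,6)@(5, 13): e=[36,10,-2] → .
  covered (6 px):
    . . . . .
    . . . X .
    . . . X .
    . . X . .
    . . X . .
    . . X . .
    . X . . .
    . . . . .
    . . . . .
T1:
  2·area = 20  (B↔C swapped to make it positive)
  edge (4, 8)→(6, 4): d=(2,-4) top-left  bias=+0
  edge (6, 4)→(4, 18): d=(-2,14) right/bottom  bias=-1
  edge (4, 18)→(4, 8): d=(0,-10) top-left  bias=+0
    (2,3)@(5, 7): e=[2,8,10] → X
    (3,3)@(7, 7): e=[10,-20,30] → .
    (2,4)@(5, 9): e=[6,4,10] → X
    (3,4)@(7, 9): e=[14,-24,30] → .
    (2,5)@(5, 11): e=[10,0,10] → .  [on edge]
  covered (2 px):
    . . . . .
    . . . . .
    . . . . .
    . . X . .
    . . X . .
    . . . . .
    . . . . .
    . . . . .
    . . . . .

Final: [[3,1],[3,2],[2,3],[2,4],[2,5],[1,6]]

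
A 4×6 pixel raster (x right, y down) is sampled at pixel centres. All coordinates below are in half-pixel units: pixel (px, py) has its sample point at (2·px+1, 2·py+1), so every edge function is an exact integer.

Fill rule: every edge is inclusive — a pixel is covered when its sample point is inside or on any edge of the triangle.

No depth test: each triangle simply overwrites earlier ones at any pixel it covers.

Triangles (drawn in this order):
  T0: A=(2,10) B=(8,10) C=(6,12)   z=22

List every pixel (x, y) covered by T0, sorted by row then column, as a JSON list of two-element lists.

T0:
  2·area = 12
  edge (2, 10)→(8, 10): d=(6,0) inclusive
  edge (8, 10)→(6, 12): d=(-2,2) inclusive
  edge (6, 12)→(2, 10): d=(-4,-2) inclusive
    (2,5)@(5, 11): e=[6,4,2] → #
    (3,5)@(7, 11): e=[6,0,6] → #  [on edge]
  covered (2 px):
    · · · ·
    · · · ·
    · · · ·
    · · · ·
    · · · ·
    · · # #

Answer: [[2,5],[3,5]]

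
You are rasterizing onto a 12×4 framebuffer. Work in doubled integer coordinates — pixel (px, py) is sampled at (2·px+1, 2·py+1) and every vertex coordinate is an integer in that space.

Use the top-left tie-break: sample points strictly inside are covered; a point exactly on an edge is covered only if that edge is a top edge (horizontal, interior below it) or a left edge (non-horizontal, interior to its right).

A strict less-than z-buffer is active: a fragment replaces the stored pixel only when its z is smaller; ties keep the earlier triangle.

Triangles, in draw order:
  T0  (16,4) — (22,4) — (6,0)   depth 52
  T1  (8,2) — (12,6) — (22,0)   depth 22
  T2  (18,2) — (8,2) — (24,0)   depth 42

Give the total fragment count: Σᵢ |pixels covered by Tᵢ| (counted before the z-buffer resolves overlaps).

T0:
  2·area = 24  (B↔C swapped to make it positive)
  edge (16, 4)→(6, 0): d=(-10,-4) top-left  bias=+0
  edge (6, 0)→(22, 4): d=(16,4) right/bottom  bias=-1
  edge (22, 4)→(16, 4): d=(-6,0) right/bottom  bias=-1
    (4,0)@(9, 1): e=[2,4,18] → X
    (5,0)@(11, 1): e=[10,-4,18] → .
    (4,1)@(9, 3): e=[-18,36,6] → .
    (7,1)@(15, 3): e=[6,12,6] → X
    (8,1)@(17, 3): e=[14,4,6] → X
    (9,1)@(19, 3): e=[22,-4,6] → .
    (7,2)@(15, 5): e=[-14,44,-6] → .
    (8,2)@(17, 5): e=[-6,36,-6] → .
  covered (3 px):
    . . . . X . . . . . . .
    . . . . . . . X X . . .
    . . . . . . . . . . . .
    . . . . . . . . . . . .
T1:
  2·area = 64  (B↔C swapped to make it positive)
  edge (8, 2)→(22, 0): d=(14,-2) top-left  bias=+0
  edge (22, 0)→(12, 6): d=(-10,6) right/bottom  bias=-1
  edge (12, 6)→(8, 2): d=(-4,-4) top-left  bias=+0
    (3,0)@(7, 1): e=[-16,80,0] → .  [on edge]
    (7,0)@(15, 1): e=[0,32,32] → X  [on edge]
    (8,0)@(17, 1): e=[4,20,40] → X
    (9,0)@(19, 1): e=[8,8,48] → X
    (10,0)@(21, 1): e=[12,-4,56] → .
    (0,1)@(1, 3): e=[0,96,-32] → .  [on edge]
    (4,1)@(9, 3): e=[16,48,0] → X  [on edge]
    (5,1)@(11, 3): e=[20,36,8] → X
    (6,1)@(13, 3): e=[24,24,16] → X
    (8,1)@(17, 3): e=[32,0,32] → .  [on edge]
    (9,1)@(19, 3): e=[36,-12,40] → .
    (4,2)@(9, 5): e=[44,28,-8] → .
    (5,2)@(11, 5): e=[48,16,0] → X  [on edge]
    (6,3)@(13, 7): e=[80,-16,0] → .  [on edge]
  covered (9 px):
    . . . . . . . X X X . .
    . . . . X X X X . . . .
    . . . . . X X . . . . .
    . . . . . . . . . . . .
T2:
  2·area = 20
  edge (18, 2)→(8, 2): d=(-10,0) right/bottom  bias=-1
  edge (8, 2)→(24, 0): d=(16,-2) top-left  bias=+0
  edge (24, 0)→(18, 2): d=(-6,2) right/bottom  bias=-1
    (8,0)@(17, 1): e=[10,2,8] → X
    (9,0)@(19, 1): e=[10,6,4] → X
    (10,0)@(21, 1): e=[10,10,0] → .  [on edge]
    (7,1)@(15, 3): e=[-10,30,0] → .  [on edge]
    (8,1)@(17, 3): e=[-10,34,-4] → .
    (9,1)@(19, 3): e=[-10,38,-8] → .
    (4,2)@(9, 5): e=[-30,50,0] → .  [on edge]
    (1,3)@(3, 7): e=[-50,70,0] → .  [on edge]
  covered (2 px):
    . . . . . . . . X X . .
    . . . . . . . . . . . .
    . . . . . . . . . . . .
    . . . . . . . . . . . .

Final: 14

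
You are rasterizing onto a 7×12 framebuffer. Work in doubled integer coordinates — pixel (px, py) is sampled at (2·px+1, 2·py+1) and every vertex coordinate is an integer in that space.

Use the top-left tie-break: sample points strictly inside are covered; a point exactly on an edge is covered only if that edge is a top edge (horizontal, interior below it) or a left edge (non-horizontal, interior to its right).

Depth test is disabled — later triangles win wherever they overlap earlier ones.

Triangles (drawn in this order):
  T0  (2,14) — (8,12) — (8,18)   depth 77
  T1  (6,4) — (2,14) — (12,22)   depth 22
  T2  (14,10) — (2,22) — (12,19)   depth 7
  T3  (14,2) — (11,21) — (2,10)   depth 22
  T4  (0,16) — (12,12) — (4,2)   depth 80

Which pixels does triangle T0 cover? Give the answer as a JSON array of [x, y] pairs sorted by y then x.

T0:
  2·area = 36
  edge (2, 14)→(8, 12): d=(6,-2) top-left  bias=+0
  edge (8, 12)→(8, 18): d=(0,6) right/bottom  bias=-1
  edge (8, 18)→(2, 14): d=(-6,-4) top-left  bias=+0
    (5,5)@(11, 11): e=[0,-18,54] → ·  [on edge]
    (2,6)@(5, 13): e=[0,18,18] → █  [on edge]
    (3,6)@(7, 13): e=[4,6,26] → █
    (4,6)@(9, 13): e=[8,-6,34] → ·
    (2,7)@(5, 15): e=[12,18,6] → █
    (4,7)@(9, 15): e=[20,-6,22] → ·
    (2,8)@(5, 17): e=[24,18,-6] → ·
    (3,8)@(7, 17): e=[28,6,2] → █
    (4,8)@(9, 17): e=[32,-6,10] → ·
    (3,9)@(7, 19): e=[40,6,-10] → ·
  covered (5 px):
    · · · · · · ·
    · · · · · · ·
    · · · · · · ·
    · · · · · · ·
    · · · · · · ·
    · · · · · · ·
    · · █ █ · · ·
    · · █ █ · · ·
    · · · █ · · ·
    · · · · · · ·
    · · · · · · ·
    · · · · · · ·
T1:
  2·area = 132  (B↔C swapped to make it positive)
  edge (6, 4)→(12, 22): d=(6,18) right/bottom  bias=-1
  edge (12, 22)→(2, 14): d=(-10,-8) top-left  bias=+0
  edge (2, 14)→(6, 4): d=(4,-10) top-left  bias=+0
    (2,0)@(5, 1): e=[0,154,-22] → ·  [on edge]
    (2,3)@(5, 7): e=[36,94,2] → █
    (3,3)@(7, 7): e=[0,110,22] → ·  [on edge]
    (2,4)@(5, 9): e=[48,74,10] → █
    (3,4)@(7, 9): e=[12,90,30] → █
    (4,4)@(9, 9): e=[-24,106,50] → ·
    (2,5)@(5, 11): e=[60,54,18] → █
    (4,5)@(9, 11): e=[-12,86,58] → ·
    (1,6)@(3, 13): e=[108,18,6] → █
    (4,6)@(9, 13): e=[0,66,66] → ·  [on edge]
    (1,7)@(3, 15): e=[120,-2,14] → ·
    (2,7)@(5, 15): e=[84,14,34] → █
    (5,9)@(11, 19): e=[0,22,110] → ·  [on edge]
  covered (15 px):
    · · · · · · ·
    · · · · · · ·
    · · · · · · ·
    · · █ · · · ·
    · · █ █ · · ·
    · · █ █ · · ·
    · █ █ █ · · ·
    · · █ █ █ · ·
    · · · █ █ · ·
    · · · · █ · ·
    · · · · · █ ·
    · · · · · · ·
T2:
  2·area = 84  (B↔C swapped to make it positive)
  edge (14, 10)→(12, 19): d=(-2,9) right/bottom  bias=-1
  edge (12, 19)→(2, 22): d=(-10,3) right/bottom  bias=-1
  edge (2, 22)→(14, 10): d=(12,-12) top-left  bias=+0
    (6,5)@(13, 11): e=[7,77,0] → █  [on edge]
    (5,6)@(11, 13): e=[21,63,0] → █  [on edge]
    (4,7)@(9, 15): e=[35,49,0] → █  [on edge]
    (6,7)@(13, 15): e=[-1,37,48] → ·
    (3,8)@(7, 17): e=[49,35,0] → █  [on edge]
    (6,8)@(13, 17): e=[-5,17,72] → ·
    (2,9)@(5, 19): e=[63,21,0] → █  [on edge]
    (6,9)@(13, 19): e=[-9,-3,96] → ·
    (1,10)@(3, 21): e=[77,7,0] → █  [on edge]
    (3,10)@(7, 21): e=[41,-5,48] → ·
    (4,10)@(9, 21): e=[23,-11,72] → ·
    (5,10)@(11, 21): e=[5,-17,96] → ·
    (0,11)@(1, 23): e=[91,-7,0] → ·  [on edge]
  covered (14 px):
    · · · · · · ·
    · · · · · · ·
    · · · · · · ·
    · · · · · · ·
    · · · · · · ·
    · · · · · · █
    · · · · · █ █
    · · · · █ █ ·
    · · · █ █ █ ·
    · · █ █ █ █ ·
    · █ █ · · · ·
    · · · · · · ·
T3:
  2·area = 204
  edge (14, 2)→(11, 21): d=(-3,19) right/bottom  bias=-1
  edge (11, 21)→(2, 10): d=(-9,-11) top-left  bias=+0
  edge (2, 10)→(14, 2): d=(12,-8) top-left  bias=+0
    (6,1)@(13, 3): e=[16,184,4] → █
    (5,2)@(11, 5): e=[48,144,12] → █
    (3,3)@(7, 7): e=[118,82,4] → █
    (4,3)@(9, 7): e=[80,104,20] → █
    (2,4)@(5, 9): e=[150,42,12] → █
    (6,4)@(13, 9): e=[-2,130,76] → ·
    (1,5)@(3, 11): e=[182,2,20] → █
    (6,5)@(13, 11): e=[-8,112,100] → ·
    (1,6)@(3, 13): e=[176,-16,44] → ·
    (2,6)@(5, 13): e=[138,6,60] → █
    (6,6)@(13, 13): e=[-14,94,124] → ·
    (2,7)@(5, 15): e=[132,-12,84] → ·
    (5,10)@(11, 21): e=[0,0,204] → ·  [on edge]
  covered (26 px):
    · · · · · · ·
    · · · · · · █
    · · · · · █ █
    · · · █ █ █ █
    · · █ █ █ █ ·
    · █ █ █ █ █ ·
    · · █ █ █ █ ·
    · · · █ █ █ ·
    · · · · █ █ ·
    · · · · · █ ·
    · · · · · · ·
    · · · · · · ·
T4:
  2·area = 152  (B↔C swapped to make it positive)
  edge (0, 16)→(4, 2): d=(4,-14) top-left  bias=+0
  edge (4, 2)→(12, 12): d=(8,10) right/bottom  bias=-1
  edge (12, 12)→(0, 16): d=(-12,4) right/bottom  bias=-1
    (2,2)@(5, 5): e=[26,14,112] → █
    (3,2)@(7, 5): e=[54,-6,104] → ·
    (1,3)@(3, 7): e=[6,50,96] → █
    (3,3)@(7, 7): e=[62,10,80] → █
    (4,3)@(9, 7): e=[90,-10,72] → ·
    (1,4)@(3, 9): e=[14,66,72] → █
    (4,4)@(9, 9): e=[98,6,48] → █
    (5,4)@(11, 9): e=[126,-14,40] → ·
    (1,5)@(3, 11): e=[22,82,48] → █
    (5,5)@(11, 11): e=[134,2,16] → █
    (6,5)@(13, 11): e=[162,-18,8] → ·
    (0,6)@(1, 13): e=[2,118,32] → █
    (4,6)@(9, 13): e=[114,38,0] → ·  [on edge]
    (1,7)@(3, 15): e=[38,114,0] → ·  [on edge]
  covered (18 px):
    · · · · · · ·
    · · · · · · ·
    · · █ · · · ·
    · █ █ █ · · ·
    · █ █ █ █ · ·
    · █ █ █ █ █ ·
    █ █ █ █ · · ·
    █ · · · · · ·
    · · · · · · ·
    · · · · · · ·
    · · · · · · ·
    · · · · · · ·

Answer: [[2,6],[3,6],[2,7],[3,7],[3,8]]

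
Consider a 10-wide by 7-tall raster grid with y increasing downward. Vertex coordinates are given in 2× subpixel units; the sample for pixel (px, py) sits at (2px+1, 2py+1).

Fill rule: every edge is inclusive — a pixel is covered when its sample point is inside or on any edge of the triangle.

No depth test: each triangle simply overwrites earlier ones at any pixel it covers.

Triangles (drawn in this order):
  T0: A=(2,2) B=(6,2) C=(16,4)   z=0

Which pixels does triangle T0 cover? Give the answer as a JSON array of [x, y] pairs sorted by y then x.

T0:
  2·area = 8
  edge (2, 2)→(6, 2): d=(4,0) inclusive
  edge (6, 2)→(16, 4): d=(10,2) inclusive
  edge (16, 4)→(2, 2): d=(-14,-2) inclusive
    (0,0)@(1, 1): e=[-4,0,12] → ·  [on edge]
    (4,1)@(9, 3): e=[4,4,0] → █  [on edge]
    (5,1)@(11, 3): e=[4,0,4] → █  [on edge]
    (6,1)@(13, 3): e=[4,-4,8] → ·
    (4,2)@(9, 5): e=[12,24,-28] → ·
    (5,2)@(11, 5): e=[12,20,-24] → ·
  covered (2 px):
    · · · · · · · · · ·
    · · · · █ █ · · · ·
    · · · · · · · · · ·
    · · · · · · · · · ·
    · · · · · · · · · ·
    · · · · · · · · · ·
    · · · · · · · · · ·

Answer: [[4,1],[5,1]]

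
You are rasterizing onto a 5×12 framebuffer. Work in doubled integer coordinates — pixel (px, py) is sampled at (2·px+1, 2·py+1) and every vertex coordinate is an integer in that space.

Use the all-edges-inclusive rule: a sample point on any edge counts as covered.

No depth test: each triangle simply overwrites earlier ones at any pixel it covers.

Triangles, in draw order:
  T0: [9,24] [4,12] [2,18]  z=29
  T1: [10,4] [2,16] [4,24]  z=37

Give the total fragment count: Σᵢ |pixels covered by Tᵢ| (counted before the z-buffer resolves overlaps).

T0:
  2·area = 54  (B↔C swapped to make it positive)
  edge (9, 24)→(2, 18): d=(-7,-6) inclusive
  edge (2, 18)→(4, 12): d=(2,-6) inclusive
  edge (4, 12)→(9, 24): d=(5,12) inclusive
    (3,1)@(7, 3): e=[135,0,-81] → ·  [on edge]
    (2,4)@(5, 9): e=[81,0,-27] → ·  [on edge]
    (1,7)@(3, 15): e=[27,0,27] → #  [on edge]
    (2,7)@(5, 15): e=[39,12,3] → #
    (3,7)@(7, 15): e=[51,24,-21] → ·
    (1,8)@(3, 17): e=[13,4,37] → #
    (3,8)@(7, 17): e=[37,28,-11] → ·
    (1,9)@(3, 19): e=[-1,8,47] → ·
    (2,9)@(5, 19): e=[11,20,23] → #
    (3,9)@(7, 19): e=[23,32,-1] → ·
    (0,10)@(1, 21): e=[-27,0,81] → ·  [on edge]
    (2,10)@(5, 21): e=[-3,24,33] → ·
  covered (6 px):
    · · · · ·
    · · · · ·
    · · · · ·
    · · · · ·
    · · · · ·
    · · · · ·
    · · · · ·
    · # # · ·
    · # # · ·
    · · # · ·
    · · · # ·
    · · · · ·
T1:
  2·area = 88  (B↔C swapped to make it positive)
  edge (10, 4)→(4, 24): d=(-6,20) inclusive
  edge (4, 24)→(2, 16): d=(-2,-8) inclusive
  edge (2, 16)→(10, 4): d=(8,-12) inclusive
    (4,3)@(9, 7): e=[2,74,12] → #
    (3,4)@(7, 9): e=[30,54,4] → #
    (4,4)@(9, 9): e=[-10,70,28] → ·
    (3,5)@(7, 11): e=[18,50,20] → #
    (4,5)@(9, 11): e=[-22,66,44] → ·
    (2,6)@(5, 13): e=[46,30,12] → #
    (4,6)@(9, 13): e=[-34,62,60] → ·
    (1,7)@(3, 15): e=[74,10,4] → #
    (3,7)@(7, 15): e=[-6,42,52] → ·
    (1,8)@(3, 17): e=[62,6,20] → #
    (3,8)@(7, 17): e=[-18,38,68] → ·
    (1,9)@(3, 19): e=[50,2,36] → #
  covered (11 px):
    · · · · ·
    · · · · ·
    · · · · ·
    · · · · #
    · · · # ·
    · · · # ·
    · · # # ·
    · # # · ·
    · # # · ·
    · # # · ·
    · · · · ·
    · · · · ·

Final: 17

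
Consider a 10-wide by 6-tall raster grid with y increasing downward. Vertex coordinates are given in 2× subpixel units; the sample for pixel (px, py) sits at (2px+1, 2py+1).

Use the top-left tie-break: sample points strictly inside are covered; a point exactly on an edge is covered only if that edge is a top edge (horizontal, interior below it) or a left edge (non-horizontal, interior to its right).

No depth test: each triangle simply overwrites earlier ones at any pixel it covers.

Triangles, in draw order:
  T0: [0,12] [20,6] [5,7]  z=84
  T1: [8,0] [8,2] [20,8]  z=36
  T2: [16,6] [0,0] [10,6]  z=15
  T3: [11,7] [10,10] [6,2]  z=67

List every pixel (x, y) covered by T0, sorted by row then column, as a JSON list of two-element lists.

T0:
  2·area = 70  (B↔C swapped to make it positive)
  edge (0, 12)→(5, 7): d=(5,-5) top-left  bias=+0
  edge (5, 7)→(20, 6): d=(15,-1) top-left  bias=+0
  edge (20, 6)→(0, 12): d=(-20,6) right/bottom  bias=-1
    (5,0)@(11, 1): e=[0,-84,154] → ·  [on edge]
    (4,1)@(9, 3): e=[0,-56,126] → ·  [on edge]
    (3,2)@(7, 5): e=[0,-28,98] → ·  [on edge]
    (2,3)@(5, 7): e=[0,0,70] → █  [on edge]
    (3,3)@(7, 7): e=[10,2,58] → █
    (4,3)@(9, 7): e=[20,4,46] → █
    (5,3)@(11, 7): e=[30,6,34] → █
    (6,3)@(13, 7): e=[40,8,22] → █
    (7,3)@(15, 7): e=[50,10,10] → █
    (8,3)@(17, 7): e=[60,12,-2] → ·
    (1,4)@(3, 9): e=[0,28,42] → █  [on edge]
    (5,4)@(11, 9): e=[40,36,-6] → ·
    (0,5)@(1, 11): e=[0,56,14] → █  [on edge]
  covered (12 px):
    · · · · · · · · · ·
    · · · · · · · · · ·
    · · · · · · · · · ·
    · · █ █ █ █ █ █ · ·
    · █ █ █ █ · · · · ·
    █ █ · · · · · · · ·
T1:
  2·area = 24  (B↔C swapped to make it positive)
  edge (8, 0)→(20, 8): d=(12,8) right/bottom  bias=-1
  edge (20, 8)→(8, 2): d=(-12,-6) top-left  bias=+0
  edge (8, 2)→(8, 0): d=(0,-2) top-left  bias=+0
    (4,0)@(9, 1): e=[4,18,2] → █
    (5,0)@(11, 1): e=[-12,30,6] → ·
    (4,1)@(9, 3): e=[28,-6,2] → ·
    (5,1)@(11, 3): e=[12,6,6] → █
    (6,1)@(13, 3): e=[-4,18,10] → ·
    (5,2)@(11, 5): e=[36,-18,6] → ·
    (7,2)@(15, 5): e=[4,6,14] → █
    (8,2)@(17, 5): e=[-12,18,18] → ·
    (7,3)@(15, 7): e=[28,-18,14] → ·
  covered (3 px):
    · · · · █ · · · · ·
    · · · · · █ · · · ·
    · · · · · · · █ · ·
    · · · · · · · · · ·
    · · · · · · · · · ·
    · · · · · · · · · ·
T2:
  2·area = 36  (B↔C swapped to make it positive)
  edge (16, 6)→(10, 6): d=(-6,0) right/bottom  bias=-1
  edge (10, 6)→(0, 0): d=(-10,-6) top-left  bias=+0
  edge (0, 0)→(16, 6): d=(16,6) right/bottom  bias=-1
    (2,1)@(5, 3): e=[18,0,18] → █  [on edge]
    (3,1)@(7, 3): e=[18,12,6] → █
    (4,1)@(9, 3): e=[18,24,-6] → ·
    (2,2)@(5, 5): e=[6,-20,50] → ·
    (3,2)@(7, 5): e=[6,-8,38] → ·
    (4,2)@(9, 5): e=[6,4,26] → █
    (5,2)@(11, 5): e=[6,16,14] → █
    (6,2)@(13, 5): e=[6,28,2] → █
    (7,2)@(15, 5): e=[6,40,-10] → ·
    (4,3)@(9, 7): e=[-6,-16,58] → ·
    (5,3)@(11, 7): e=[-6,-4,46] → ·
    (6,3)@(13, 7): e=[-6,8,34] → ·
    (7,4)@(15, 9): e=[-18,0,54] → ·  [on edge]
  covered (5 px):
    · · · · · · · · · ·
    · · █ █ · · · · · ·
    · · · · █ █ █ · · ·
    · · · · · · · · · ·
    · · · · · · · · · ·
    · · · · · · · · · ·
T3:
  2·area = 20
  edge (11, 7)→(10, 10): d=(-1,3) right/bottom  bias=-1
  edge (10, 10)→(6, 2): d=(-4,-8) top-left  bias=+0
  edge (6, 2)→(11, 7): d=(5,5) right/bottom  bias=-1
    (2,0)@(5, 1): e=[24,-4,0] → ·  [on edge]
    (6,0)@(13, 1): e=[0,60,-40] → ·  [on edge]
    (3,1)@(7, 3): e=[16,4,0] → ·  [on edge]
    (4,2)@(9, 5): e=[8,12,0] → ·  [on edge]
    (4,3)@(9, 7): e=[6,4,10] → █
    (5,3)@(11, 7): e=[0,20,0] → ·  [on edge]
    (4,4)@(9, 9): e=[4,-4,20] → ·
    (6,4)@(13, 9): e=[-8,28,0] → ·  [on edge]
    (7,5)@(15, 11): e=[-16,36,0] → ·  [on edge]
  covered (1 px):
    · · · · · · · · · ·
    · · · · · · · · · ·
    · · · · · · · · · ·
    · · · · █ · · · · ·
    · · · · · · · · · ·
    · · · · · · · · · ·

Final: [[2,3],[3,3],[4,3],[5,3],[6,3],[7,3],[1,4],[2,4],[3,4],[4,4],[0,5],[1,5]]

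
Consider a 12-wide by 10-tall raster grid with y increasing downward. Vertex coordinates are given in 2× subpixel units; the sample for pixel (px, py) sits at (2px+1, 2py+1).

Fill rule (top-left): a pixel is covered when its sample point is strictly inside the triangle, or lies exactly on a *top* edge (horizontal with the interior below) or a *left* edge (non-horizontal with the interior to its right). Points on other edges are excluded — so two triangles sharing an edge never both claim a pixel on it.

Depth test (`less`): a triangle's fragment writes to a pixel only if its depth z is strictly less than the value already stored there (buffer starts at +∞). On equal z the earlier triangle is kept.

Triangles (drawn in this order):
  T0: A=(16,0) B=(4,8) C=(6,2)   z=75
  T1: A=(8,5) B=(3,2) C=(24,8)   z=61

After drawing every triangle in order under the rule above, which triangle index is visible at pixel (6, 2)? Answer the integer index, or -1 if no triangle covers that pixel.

T0:
  2·area = 56
  edge (16, 0)→(4, 8): d=(-12,8) right/bottom  bias=-1
  edge (4, 8)→(6, 2): d=(2,-6) top-left  bias=+0
  edge (6, 2)→(16, 0): d=(10,-2) top-left  bias=+0
    (5,0)@(11, 1): e=[28,28,0] → X  [on edge]
    (6,0)@(13, 1): e=[12,40,4] → X
    (7,0)@(15, 1): e=[-4,52,8] → .
    (0,1)@(1, 3): e=[84,-28,0] → .  [on edge]
    (3,1)@(7, 3): e=[36,8,12] → X
    (4,1)@(9, 3): e=[20,20,16] → X
    (6,1)@(13, 3): e=[-12,44,24] → .
    (2,2)@(5, 5): e=[28,0,28] → X  [on edge]
    (4,2)@(9, 5): e=[-4,24,36] → .
    (5,2)@(11, 5): e=[-20,36,40] → .
    (2,3)@(5, 7): e=[4,4,48] → X
    (3,3)@(7, 7): e=[-12,16,52] → .
    (1,5)@(3, 11): e=[-28,0,84] → .  [on edge]
    (0,8)@(1, 17): e=[-84,0,140] → .  [on edge]
  covered (8 px):
    . . . . . X X . . . . .
    . . . X X X . . . . . .
    . . X X . . . . . . . .
    . . X . . . . . . . . .
    . . . . . . . . . . . .
    . . . . . . . . . . . .
    . . . . . . . . . . . .
    . . . . . . . . . . . .
    . . . . . . . . . . . .
    . . . . . . . . . . . .
T1:
  2·area = 33
  edge (8, 5)→(3, 2): d=(-5,-3) top-left  bias=+0
  edge (3, 2)→(24, 8): d=(21,6) right/bottom  bias=-1
  edge (24, 8)→(8, 5): d=(-16,-3) top-left  bias=+0
    (2,1)@(5, 3): e=[1,9,23] → X
    (3,1)@(7, 3): e=[7,-3,29] → .
    (2,2)@(5, 5): e=[-9,51,-9] → .
    (4,2)@(9, 5): e=[3,27,3] → X
    (5,2)@(11, 5): e=[9,15,9] → X
    (6,2)@(13, 5): e=[15,3,15] → X
    (7,2)@(15, 5): e=[21,-9,21] → .
    (4,3)@(9, 7): e=[-7,69,-29] → .
    (5,3)@(11, 7): e=[-1,57,-23] → .
    (6,3)@(13, 7): e=[5,45,-17] → .
    (9,3)@(19, 7): e=[23,9,1] → X
    (10,3)@(21, 7): e=[29,-3,7] → .
  covered (5 px):
    . . . . . . . . . . . .
    . . X . . . . . . . . .
    . . . . X X X . . . . .
    . . . . . . . . . X . .
    . . . . . . . . . . . .
    . . . . . . . . . . . .
    . . . . . . . . . . . .
    . . . . . . . . . . . .
    . . . . . . . . . . . .
    . . . . . . . . . . . .

Z-buffer (winner per pixel, '.' = empty):
  . . . . . 0 0 . . . . .
  . . 1 0 0 0 . . . . . .
  . . 0 0 1 1 1 . . . . .
  . . 0 . . . . . . 1 . .
  . . . . . . . . . . . .
  . . . . . . . . . . . .
  . . . . . . . . . . . .
  . . . . . . . . . . . .
  . . . . . . . . . . . .
  . . . . . . . . . . . .

Result: 1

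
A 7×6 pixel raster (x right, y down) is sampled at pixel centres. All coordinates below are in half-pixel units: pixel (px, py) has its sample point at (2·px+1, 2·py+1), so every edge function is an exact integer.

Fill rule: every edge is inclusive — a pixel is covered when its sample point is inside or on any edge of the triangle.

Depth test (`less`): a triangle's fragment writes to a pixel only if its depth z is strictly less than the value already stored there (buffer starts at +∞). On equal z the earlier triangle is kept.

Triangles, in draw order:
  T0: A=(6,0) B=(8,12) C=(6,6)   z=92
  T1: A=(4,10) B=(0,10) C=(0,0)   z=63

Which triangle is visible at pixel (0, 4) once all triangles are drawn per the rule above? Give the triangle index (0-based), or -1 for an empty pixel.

T0:
  2·area = 12
  edge (6, 0)→(8, 12): d=(2,12) inclusive
  edge (8, 12)→(6, 6): d=(-2,-6) inclusive
  edge (6, 6)→(6, 0): d=(0,-6) inclusive
    (2,1)@(5, 3): e=[18,0,-6] → ·  [on edge]
    (3,3)@(7, 7): e=[2,4,6] → █
    (4,3)@(9, 7): e=[-22,16,18] → ·
    (3,4)@(7, 9): e=[6,0,6] → █  [on edge]
    (4,4)@(9, 9): e=[-18,12,18] → ·
    (3,5)@(7, 11): e=[10,-4,6] → ·
  covered (2 px):
    · · · · · · ·
    · · · · · · ·
    · · · · · · ·
    · · · █ · · ·
    · · · █ · · ·
    · · · · · · ·
T1:
  2·area = 40
  edge (4, 10)→(0, 10): d=(-4,0) inclusive
  edge (0, 10)→(0, 0): d=(0,-10) inclusive
  edge (0, 0)→(4, 10): d=(4,10) inclusive
    (0,1)@(1, 3): e=[28,10,2] → █
    (1,1)@(3, 3): e=[28,30,-18] → ·
    (0,2)@(1, 5): e=[20,10,10] → █
    (1,2)@(3, 5): e=[20,30,-10] → ·
    (0,3)@(1, 7): e=[12,10,18] → █
    (1,3)@(3, 7): e=[12,30,-2] → ·
    (0,4)@(1, 9): e=[4,10,26] → █
    (1,4)@(3, 9): e=[4,30,6] → █
    (2,4)@(5, 9): e=[4,50,-14] → ·
    (0,5)@(1, 11): e=[-4,10,34] → ·
    (1,5)@(3, 11): e=[-4,30,14] → ·
  covered (5 px):
    · · · · · · ·
    █ · · · · · ·
    █ · · · · · ·
    █ · · · · · ·
    █ █ · · · · ·
    · · · · · · ·

Z-buffer (winner per pixel, '.' = empty):
  . . . . . . .
  1 . . . . . .
  1 . . . . . .
  1 . . 0 . . .
  1 1 . 0 . . .
  . . . . . . .

Answer: 1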